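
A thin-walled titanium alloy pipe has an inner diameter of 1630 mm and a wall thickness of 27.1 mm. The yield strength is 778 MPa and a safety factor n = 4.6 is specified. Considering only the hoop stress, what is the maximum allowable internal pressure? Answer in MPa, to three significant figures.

p_allow = 5.62 MPa

σ_allow = 778/4.6 = 169.1 MPa.
σ_h = pD/(2t) → p_allow = 2σ_allow t/D = 2×169.1×27.1/1630 = 5.624 MPa.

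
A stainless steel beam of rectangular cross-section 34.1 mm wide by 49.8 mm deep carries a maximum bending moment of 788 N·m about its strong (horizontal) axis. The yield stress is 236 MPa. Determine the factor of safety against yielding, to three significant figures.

n = 4.22

Section modulus S = bh²/6 = 34.1×49.8²/6 = 14090 mm³.
σ = M/S = 788000/14090 = 55.91 MPa.
n = 236/55.91 = 4.221.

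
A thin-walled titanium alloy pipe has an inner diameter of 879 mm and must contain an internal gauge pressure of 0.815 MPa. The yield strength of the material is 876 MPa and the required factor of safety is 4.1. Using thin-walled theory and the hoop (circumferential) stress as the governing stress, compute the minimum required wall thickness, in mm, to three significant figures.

t = 1.68 mm

σ_allow = 876/4.1 = 213.7 MPa.
Hoop stress σ_h = pD/(2t), so t = pD/(2σ_allow) = 0.815×879/(2×213.7) = 1.676 mm.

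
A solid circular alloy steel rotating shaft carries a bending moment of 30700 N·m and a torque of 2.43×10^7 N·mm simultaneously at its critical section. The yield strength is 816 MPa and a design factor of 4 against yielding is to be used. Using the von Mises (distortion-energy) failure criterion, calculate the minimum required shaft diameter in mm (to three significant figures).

d = 123 mm

σ_allow = σ_y/n = 816/4 = 204.0 MPa.
For a solid shaft σ_b = 32M/(πd³) and τ = 16T/(πd³), so the von Mises stress is σ' = (16/πd³)·√(4M²+3T²).
√(4M²+3T²) = √(4×(3.070×10^7)² + 3×(2.430×10^7)²) = 7.444×10^7 N·mm.
d³ = 16×7.444×10^7/(π×204.0) = 1.858×10^6 mm³.
d = 122.9 mm.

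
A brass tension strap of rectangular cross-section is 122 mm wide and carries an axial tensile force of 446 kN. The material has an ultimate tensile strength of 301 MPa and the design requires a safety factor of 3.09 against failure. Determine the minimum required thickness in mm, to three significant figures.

σ_allow = 301/3.09 = 97.41 MPa.
Required area A = F/σ_allow = 446000/97.41 = 4579 mm².
t = A/w = 4579/122 = 37.53 mm.

t = 37.5 mm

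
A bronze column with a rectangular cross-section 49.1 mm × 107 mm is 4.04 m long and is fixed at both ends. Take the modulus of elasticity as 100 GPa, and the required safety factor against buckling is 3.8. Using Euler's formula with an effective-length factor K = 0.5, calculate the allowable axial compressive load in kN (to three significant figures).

P_allow = 67.2 kN

Buckling occurs about the weak axis: I_min = h·b³/12 = 107×49.1³/12 = 1.055×10^6 mm⁴ (b = 49.1 mm is the smaller dimension).
Effective length L_e = KL = 0.5×4.04 m = 2020 mm.
Euler critical load P_cr = π²EI/L_e² = π²×100000×1.055×10^6/2020² = 255300 N.
P_allow = P_cr/n = 255300/3.8 = 67180 N.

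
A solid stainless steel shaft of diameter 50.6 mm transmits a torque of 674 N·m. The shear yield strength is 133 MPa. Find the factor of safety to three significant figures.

τ = 16T/(πd³) = 16×674000/(π×50.6³) = 26.50 MPa.
n = τ_limit/τ = 133/26.50 = 5.020.

n = 5.02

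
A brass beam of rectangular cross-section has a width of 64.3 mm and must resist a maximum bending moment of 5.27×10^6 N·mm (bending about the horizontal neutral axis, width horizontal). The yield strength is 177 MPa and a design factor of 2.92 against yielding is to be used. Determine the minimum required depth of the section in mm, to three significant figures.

h = 90.1 mm

σ_allow = 177/2.92 = 60.62 MPa.
For a rectangular section σ = 6M/(bh²), so h² = 6M/(b σ_allow) = 6×5270000/(64.3×60.62) = 8113 mm².
h = 90.07 mm.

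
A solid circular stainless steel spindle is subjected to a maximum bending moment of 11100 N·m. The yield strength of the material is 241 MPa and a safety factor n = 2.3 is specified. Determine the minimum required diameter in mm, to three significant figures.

σ_allow = 241/2.3 = 104.8 MPa.
For a solid circular section σ = 32M/(πd³), so d³ = 32M/(π σ_allow) = 32×1.1100×10^7/(π×104.8) = 1.079×10^6 mm³.
d = 102.6 mm.

d = 103 mm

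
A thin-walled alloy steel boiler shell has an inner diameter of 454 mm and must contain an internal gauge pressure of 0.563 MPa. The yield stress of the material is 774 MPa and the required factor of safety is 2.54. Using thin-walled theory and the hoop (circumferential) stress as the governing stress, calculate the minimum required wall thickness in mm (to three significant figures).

t = 0.419 mm

σ_allow = 774/2.54 = 304.7 MPa.
Hoop stress σ_h = pD/(2t), so t = pD/(2σ_allow) = 0.563×454/(2×304.7) = 0.4194 mm.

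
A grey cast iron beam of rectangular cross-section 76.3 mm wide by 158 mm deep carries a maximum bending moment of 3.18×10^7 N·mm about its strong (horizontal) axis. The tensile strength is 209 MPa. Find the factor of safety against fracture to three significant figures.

Section modulus S = bh²/6 = 76.3×158²/6 = 317500 mm³.
σ = M/S = 3.1800×10^7/317500 = 100.2 MPa.
n = 209/100.2 = 2.086.

n = 2.09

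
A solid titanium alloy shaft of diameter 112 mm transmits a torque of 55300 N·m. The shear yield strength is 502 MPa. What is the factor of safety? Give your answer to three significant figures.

n = 2.50

τ = 16T/(πd³) = 16×5.5300×10^7/(π×112³) = 200.5 MPa.
n = τ_limit/τ = 502/200.5 = 2.504.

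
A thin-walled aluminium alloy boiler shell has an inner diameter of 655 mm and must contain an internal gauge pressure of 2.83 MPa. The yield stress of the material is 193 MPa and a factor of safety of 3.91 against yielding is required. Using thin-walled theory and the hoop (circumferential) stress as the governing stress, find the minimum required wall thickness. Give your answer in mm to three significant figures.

t = 18.8 mm

σ_allow = 193/3.91 = 49.36 MPa.
Hoop stress σ_h = pD/(2t), so t = pD/(2σ_allow) = 2.83×655/(2×49.36) = 18.78 mm.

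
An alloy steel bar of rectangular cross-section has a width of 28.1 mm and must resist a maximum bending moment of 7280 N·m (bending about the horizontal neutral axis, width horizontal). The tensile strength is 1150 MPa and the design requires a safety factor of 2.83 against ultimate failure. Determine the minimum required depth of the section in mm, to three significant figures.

h = 61.8 mm

σ_allow = 1150/2.83 = 406.4 MPa.
For a rectangular section σ = 6M/(bh²), so h² = 6M/(b σ_allow) = 6×7280000/(28.1×406.4) = 3825 mm².
h = 61.85 mm.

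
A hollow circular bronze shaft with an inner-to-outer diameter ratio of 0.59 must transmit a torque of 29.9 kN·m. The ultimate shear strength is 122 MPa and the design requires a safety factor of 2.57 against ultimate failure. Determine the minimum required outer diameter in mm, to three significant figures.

d_o = 154 mm

τ_allow = 122/2.57 = 47.47 MPa.
For a hollow shaft τ = 16T/[πd_o³(1−k⁴)] with k = 0.59, so 1−k⁴ = 0.8788.
d_o³ = 16T/[π τ_allow (1−k⁴)] = 16×2.9900×10^7/(π×47.47×0.8788) = 3.650×10^6 mm³.
d_o = 154.0 mm.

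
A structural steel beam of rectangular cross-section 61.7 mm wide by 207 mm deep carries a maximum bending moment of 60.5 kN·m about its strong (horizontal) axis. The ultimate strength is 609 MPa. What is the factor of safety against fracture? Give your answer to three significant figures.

n = 4.44

Section modulus S = bh²/6 = 61.7×207²/6 = 440600 mm³.
σ = M/S = 6.0500×10^7/440600 = 137.3 MPa.
n = 609/137.3 = 4.435.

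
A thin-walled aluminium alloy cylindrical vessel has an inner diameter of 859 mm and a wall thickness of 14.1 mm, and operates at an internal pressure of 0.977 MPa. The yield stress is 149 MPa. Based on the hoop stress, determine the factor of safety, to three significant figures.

n = 5.01

σ_h = pD/(2t) = 0.977×859/(2×14.1) = 29.76 MPa.
n = 149/29.76 = 5.007.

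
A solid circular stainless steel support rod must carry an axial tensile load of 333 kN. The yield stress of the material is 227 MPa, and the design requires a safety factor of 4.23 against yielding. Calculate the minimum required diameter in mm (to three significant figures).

Allowable stress σ_allow = 227/4.23 = 53.66 MPa.
Required area A = F/σ_allow = 333000/53.66 = 6205 mm².
A = πd²/4 → d = √(4A/π) = 88.89 mm.

d = 88.9 mm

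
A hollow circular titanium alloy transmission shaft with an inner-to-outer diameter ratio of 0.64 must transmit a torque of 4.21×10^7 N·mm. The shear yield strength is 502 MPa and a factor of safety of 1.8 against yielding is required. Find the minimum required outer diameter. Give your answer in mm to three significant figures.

τ_allow = 502/1.8 = 278.9 MPa.
For a hollow shaft τ = 16T/[πd_o³(1−k⁴)] with k = 0.64, so 1−k⁴ = 0.8322.
d_o³ = 16T/[π τ_allow (1−k⁴)] = 16×4.2100×10^7/(π×278.9×0.8322) = 923800 mm³.
d_o = 97.39 mm.

d_o = 97.4 mm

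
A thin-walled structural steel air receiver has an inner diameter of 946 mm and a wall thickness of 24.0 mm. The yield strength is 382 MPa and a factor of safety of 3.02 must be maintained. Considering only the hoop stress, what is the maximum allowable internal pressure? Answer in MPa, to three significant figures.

σ_allow = 382/3.02 = 126.5 MPa.
σ_h = pD/(2t) → p_allow = 2σ_allow t/D = 2×126.5×24.0/946 = 6.418 MPa.

p_allow = 6.42 MPa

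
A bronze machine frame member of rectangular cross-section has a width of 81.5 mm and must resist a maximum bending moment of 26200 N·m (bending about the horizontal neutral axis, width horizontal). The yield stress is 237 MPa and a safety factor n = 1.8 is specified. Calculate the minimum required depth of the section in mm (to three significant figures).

h = 121 mm

σ_allow = 237/1.8 = 131.7 MPa.
For a rectangular section σ = 6M/(bh²), so h² = 6M/(b σ_allow) = 6×2.6200×10^7/(81.5×131.7) = 14650 mm².
h = 121.0 mm.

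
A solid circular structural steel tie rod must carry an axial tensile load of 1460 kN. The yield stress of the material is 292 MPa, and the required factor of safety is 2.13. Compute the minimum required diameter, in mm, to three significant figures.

Allowable stress σ_allow = 292/2.13 = 137.1 MPa.
Required area A = F/σ_allow = 1460000/137.1 = 10650 mm².
A = πd²/4 → d = √(4A/π) = 116.4 mm.

d = 116 mm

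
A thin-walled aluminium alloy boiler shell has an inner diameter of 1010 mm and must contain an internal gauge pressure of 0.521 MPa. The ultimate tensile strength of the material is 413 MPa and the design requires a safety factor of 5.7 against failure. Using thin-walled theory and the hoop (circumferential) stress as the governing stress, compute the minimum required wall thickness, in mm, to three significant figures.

t = 3.63 mm

σ_allow = 413/5.7 = 72.46 MPa.
Hoop stress σ_h = pD/(2t), so t = pD/(2σ_allow) = 0.521×1010/(2×72.46) = 3.631 mm.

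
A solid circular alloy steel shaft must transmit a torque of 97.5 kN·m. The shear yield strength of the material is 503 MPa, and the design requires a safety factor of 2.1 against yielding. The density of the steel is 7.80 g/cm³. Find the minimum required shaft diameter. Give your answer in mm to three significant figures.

Allowable shear stress τ_allow = 503/2.1 = 239.5 MPa.
For a solid shaft τ = 16T/(πd³), so d³ = 16T/(π τ_allow) = 16×9.7500×10^7/(π×239.5) = 2.073×10^6 mm³.
d = (2.073×10^6)^(1/3) = 127.5 mm.

d = 128 mm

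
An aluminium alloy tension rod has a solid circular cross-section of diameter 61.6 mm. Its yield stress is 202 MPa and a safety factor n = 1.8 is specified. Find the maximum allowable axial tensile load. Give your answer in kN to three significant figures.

F_allow = 334 kN

σ_allow = 202/1.8 = 112.2 MPa.
A = πd²/4 = π×61.6²/4 = 2980 mm².
F_allow = σ_allow × A = 112.2×2980 = 334400 N.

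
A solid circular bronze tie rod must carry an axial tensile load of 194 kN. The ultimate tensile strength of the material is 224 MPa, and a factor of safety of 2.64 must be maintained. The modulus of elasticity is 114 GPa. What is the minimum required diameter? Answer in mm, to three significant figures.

Allowable stress σ_allow = 224/2.64 = 84.85 MPa.
Required area A = F/σ_allow = 194000/84.85 = 2286 mm².
A = πd²/4 → d = √(4A/π) = 53.96 mm.

d = 54.0 mm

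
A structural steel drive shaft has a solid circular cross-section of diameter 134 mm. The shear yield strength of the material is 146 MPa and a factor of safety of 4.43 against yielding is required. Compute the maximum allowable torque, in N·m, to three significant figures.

T_allow = 15600 N·m

τ_allow = 146/4.43 = 32.96 MPa.
For a solid shaft T_allow = τ_allow·πd³/16; πd³/16 = π×134³/16 = 472400 mm³.
T_allow = 32.96×472400 = 1.557×10^7 N·mm = 15570 N·m.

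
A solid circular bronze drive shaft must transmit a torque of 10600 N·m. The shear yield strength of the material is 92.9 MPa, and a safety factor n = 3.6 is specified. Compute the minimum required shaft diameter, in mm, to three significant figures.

d = 128 mm

Allowable shear stress τ_allow = 92.9/3.6 = 25.81 MPa.
For a solid shaft τ = 16T/(πd³), so d³ = 16T/(π τ_allow) = 16×1.0600×10^7/(π×25.81) = 2.092×10^6 mm³.
d = (2.092×10^6)^(1/3) = 127.9 mm.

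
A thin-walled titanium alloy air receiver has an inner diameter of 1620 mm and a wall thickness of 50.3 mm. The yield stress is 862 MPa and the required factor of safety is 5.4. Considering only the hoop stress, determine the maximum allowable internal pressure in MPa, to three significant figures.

p_allow = 9.91 MPa

σ_allow = 862/5.4 = 159.6 MPa.
σ_h = pD/(2t) → p_allow = 2σ_allow t/D = 2×159.6×50.3/1620 = 9.913 MPa.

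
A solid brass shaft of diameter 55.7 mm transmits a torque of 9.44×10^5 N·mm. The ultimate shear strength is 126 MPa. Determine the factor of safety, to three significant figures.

τ = 16T/(πd³) = 16×944000/(π×55.7³) = 27.82 MPa.
n = τ_limit/τ = 126/27.82 = 4.529.

n = 4.53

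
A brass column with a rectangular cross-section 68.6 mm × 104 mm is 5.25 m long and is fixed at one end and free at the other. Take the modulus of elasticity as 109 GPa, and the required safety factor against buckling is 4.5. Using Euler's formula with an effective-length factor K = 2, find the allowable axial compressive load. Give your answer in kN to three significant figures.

Buckling occurs about the weak axis: I_min = h·b³/12 = 104×68.6³/12 = 2.798×10^6 mm⁴ (b = 68.6 mm is the smaller dimension).
Effective length L_e = KL = 2×5.25 m = 10500 mm.
Euler critical load P_cr = π²EI/L_e² = π²×109000×2.798×10^6/10500² = 27300 N.
P_allow = P_cr/n = 27300/4.5 = 6067 N.

P_allow = 6.07 kN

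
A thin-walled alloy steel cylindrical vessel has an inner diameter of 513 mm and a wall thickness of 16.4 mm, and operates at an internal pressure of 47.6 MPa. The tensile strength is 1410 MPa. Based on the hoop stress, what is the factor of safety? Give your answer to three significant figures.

σ_h = pD/(2t) = 47.6×513/(2×16.4) = 744.5 MPa.
n = 1410/744.5 = 1.894.

n = 1.89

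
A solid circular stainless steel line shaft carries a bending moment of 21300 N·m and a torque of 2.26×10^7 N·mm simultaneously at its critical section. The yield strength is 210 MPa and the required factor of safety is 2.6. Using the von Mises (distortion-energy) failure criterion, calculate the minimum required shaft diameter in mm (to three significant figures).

d = 154 mm

σ_allow = σ_y/n = 210/2.6 = 80.77 MPa.
For a solid shaft σ_b = 32M/(πd³) and τ = 16T/(πd³), so the von Mises stress is σ' = (16/πd³)·√(4M²+3T²).
√(4M²+3T²) = √(4×(2.130×10^7)² + 3×(2.260×10^7)²) = 5.785×10^7 N·mm.
d³ = 16×5.785×10^7/(π×80.77) = 3.648×10^6 mm³.
d = 153.9 mm.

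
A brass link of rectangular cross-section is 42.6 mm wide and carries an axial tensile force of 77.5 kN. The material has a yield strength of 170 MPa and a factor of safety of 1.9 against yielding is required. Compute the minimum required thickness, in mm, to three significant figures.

t = 20.3 mm

σ_allow = 170/1.9 = 89.47 MPa.
Required area A = F/σ_allow = 77500/89.47 = 866.2 mm².
t = A/w = 866.2/42.6 = 20.33 mm.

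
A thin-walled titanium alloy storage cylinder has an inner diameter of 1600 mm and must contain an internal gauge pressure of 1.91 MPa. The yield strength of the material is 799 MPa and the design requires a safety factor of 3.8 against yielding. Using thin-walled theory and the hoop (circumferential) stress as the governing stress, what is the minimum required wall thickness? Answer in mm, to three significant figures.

σ_allow = 799/3.8 = 210.3 MPa.
Hoop stress σ_h = pD/(2t), so t = pD/(2σ_allow) = 1.91×1600/(2×210.3) = 7.267 mm.

t = 7.27 mm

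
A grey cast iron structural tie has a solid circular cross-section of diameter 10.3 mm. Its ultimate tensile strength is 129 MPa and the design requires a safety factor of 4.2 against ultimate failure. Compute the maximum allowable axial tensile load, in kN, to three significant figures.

σ_allow = 129/4.2 = 30.71 MPa.
A = πd²/4 = π×10.3²/4 = 83.32 mm².
F_allow = σ_allow × A = 30.71×83.32 = 2559 N.

F_allow = 2.56 kN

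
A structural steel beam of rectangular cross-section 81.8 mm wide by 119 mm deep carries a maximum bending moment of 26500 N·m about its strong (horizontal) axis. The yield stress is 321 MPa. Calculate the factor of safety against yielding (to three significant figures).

n = 2.34

Section modulus S = bh²/6 = 81.8×119²/6 = 193100 mm³.
σ = M/S = 2.6500×10^7/193100 = 137.3 MPa.
n = 321/137.3 = 2.339.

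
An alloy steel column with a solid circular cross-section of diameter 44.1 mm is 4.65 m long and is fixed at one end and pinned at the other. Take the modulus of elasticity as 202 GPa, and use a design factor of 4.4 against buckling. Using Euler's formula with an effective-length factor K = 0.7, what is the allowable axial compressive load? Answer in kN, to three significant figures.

I = πd⁴/64 = π×44.1⁴/64 = 185700 mm⁴.
Effective length L_e = KL = 0.7×4.65 m = 3255 mm.
Euler critical load P_cr = π²EI/L_e² = π²×202000×185700/3255² = 34940 N.
P_allow = P_cr/n = 34940/4.4 = 7940 N.

P_allow = 7.94 kN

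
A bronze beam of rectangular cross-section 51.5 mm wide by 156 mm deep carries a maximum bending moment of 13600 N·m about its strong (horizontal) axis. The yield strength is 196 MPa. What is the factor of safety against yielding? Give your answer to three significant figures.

n = 3.01

Section modulus S = bh²/6 = 51.5×156²/6 = 208900 mm³.
σ = M/S = 1.3600×10^7/208900 = 65.11 MPa.
n = 196/65.11 = 3.010.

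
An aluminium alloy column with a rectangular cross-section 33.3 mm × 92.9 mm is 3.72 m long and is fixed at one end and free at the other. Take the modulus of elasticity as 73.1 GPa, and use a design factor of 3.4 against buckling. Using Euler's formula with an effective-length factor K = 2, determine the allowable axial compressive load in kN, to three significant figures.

Buckling occurs about the weak axis: I_min = h·b³/12 = 92.9×33.3³/12 = 285900 mm⁴ (b = 33.3 mm is the smaller dimension).
Effective length L_e = KL = 2×3.72 m = 7440 mm.
Euler critical load P_cr = π²EI/L_e² = π²×73100×285900/7440² = 3726 N.
P_allow = P_cr/n = 3726/3.4 = 1096 N.

P_allow = 1.10 kN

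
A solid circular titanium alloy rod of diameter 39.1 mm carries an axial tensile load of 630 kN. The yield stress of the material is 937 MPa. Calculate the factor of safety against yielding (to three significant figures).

A = πd²/4 = 1201 mm².
σ = F/A = 630000/1201 = 524.7 MPa.
n = 937/524.7 = 1.786.

n = 1.79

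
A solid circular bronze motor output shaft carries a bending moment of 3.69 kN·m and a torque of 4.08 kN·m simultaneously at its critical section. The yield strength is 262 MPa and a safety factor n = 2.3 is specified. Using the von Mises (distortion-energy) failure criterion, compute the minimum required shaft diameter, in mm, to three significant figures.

σ_allow = σ_y/n = 262/2.3 = 113.9 MPa.
For a solid shaft σ_b = 32M/(πd³) and τ = 16T/(πd³), so the von Mises stress is σ' = (16/πd³)·√(4M²+3T²).
√(4M²+3T²) = √(4×(3.690×10^6)² + 3×(4.080×10^6)²) = 1.022×10^7 N·mm.
d³ = 16×1.022×10^7/(π×113.9) = 456800 mm³.
d = 77.02 mm.

d = 77.0 mm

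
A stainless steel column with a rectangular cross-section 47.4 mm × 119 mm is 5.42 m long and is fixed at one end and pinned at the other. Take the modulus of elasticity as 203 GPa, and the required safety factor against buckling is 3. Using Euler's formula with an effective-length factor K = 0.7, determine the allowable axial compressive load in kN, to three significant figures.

Buckling occurs about the weak axis: I_min = h·b³/12 = 119×47.4³/12 = 1.056×10^6 mm⁴ (b = 47.4 mm is the smaller dimension).
Effective length L_e = KL = 0.7×5.42 m = 3794 mm.
Euler critical load P_cr = π²EI/L_e² = π²×203000×1.056×10^6/3794² = 147000 N.
P_allow = P_cr/n = 147000/3 = 49000 N.

P_allow = 49.0 kN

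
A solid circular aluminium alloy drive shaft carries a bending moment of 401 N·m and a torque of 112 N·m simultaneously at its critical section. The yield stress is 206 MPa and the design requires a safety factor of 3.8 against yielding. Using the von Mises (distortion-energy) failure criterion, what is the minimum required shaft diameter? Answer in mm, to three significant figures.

d = 42.6 mm

σ_allow = σ_y/n = 206/3.8 = 54.21 MPa.
For a solid shaft σ_b = 32M/(πd³) and τ = 16T/(πd³), so the von Mises stress is σ' = (16/πd³)·√(4M²+3T²).
√(4M²+3T²) = √(4×(401000)² + 3×(112000)²) = 825100 N·mm.
d³ = 16×825100/(π×54.21) = 77520 mm³.
d = 42.64 mm.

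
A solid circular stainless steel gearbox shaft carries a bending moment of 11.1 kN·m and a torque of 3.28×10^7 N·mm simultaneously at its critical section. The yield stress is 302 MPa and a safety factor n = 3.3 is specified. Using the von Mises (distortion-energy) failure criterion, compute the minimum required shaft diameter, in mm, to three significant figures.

d = 150 mm

σ_allow = σ_y/n = 302/3.3 = 91.52 MPa.
For a solid shaft σ_b = 32M/(πd³) and τ = 16T/(πd³), so the von Mises stress is σ' = (16/πd³)·√(4M²+3T²).
√(4M²+3T²) = √(4×(1.110×10^7)² + 3×(3.280×10^7)²) = 6.099×10^7 N·mm.
d³ = 16×6.099×10^7/(π×91.52) = 3.394×10^6 mm³.
d = 150.3 mm.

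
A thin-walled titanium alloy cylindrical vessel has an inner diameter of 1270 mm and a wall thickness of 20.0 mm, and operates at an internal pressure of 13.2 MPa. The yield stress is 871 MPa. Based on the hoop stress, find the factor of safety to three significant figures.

σ_h = pD/(2t) = 13.2×1270/(2×20.0) = 419.1 MPa.
n = 871/419.1 = 2.078.

n = 2.08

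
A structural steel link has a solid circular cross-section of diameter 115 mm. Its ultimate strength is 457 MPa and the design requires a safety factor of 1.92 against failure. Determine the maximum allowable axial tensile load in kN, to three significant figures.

F_allow = 2470 kN

σ_allow = 457/1.92 = 238.0 MPa.
A = πd²/4 = π×115²/4 = 10390 mm².
F_allow = σ_allow × A = 238.0×10390 = 2.472×10^6 N.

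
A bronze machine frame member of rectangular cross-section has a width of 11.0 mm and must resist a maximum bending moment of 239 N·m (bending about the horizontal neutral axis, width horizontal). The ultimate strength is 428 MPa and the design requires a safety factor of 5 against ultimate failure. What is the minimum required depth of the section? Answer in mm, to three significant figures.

h = 39.0 mm

σ_allow = 428/5 = 85.60 MPa.
For a rectangular section σ = 6M/(bh²), so h² = 6M/(b σ_allow) = 6×239000/(11.0×85.60) = 1523 mm².
h = 39.02 mm.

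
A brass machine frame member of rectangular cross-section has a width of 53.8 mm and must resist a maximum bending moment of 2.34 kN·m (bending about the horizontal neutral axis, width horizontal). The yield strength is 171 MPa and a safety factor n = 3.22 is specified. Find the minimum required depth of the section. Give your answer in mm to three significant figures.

h = 70.1 mm

σ_allow = 171/3.22 = 53.11 MPa.
For a rectangular section σ = 6M/(bh²), so h² = 6M/(b σ_allow) = 6×2340000/(53.8×53.11) = 4914 mm².
h = 70.10 mm.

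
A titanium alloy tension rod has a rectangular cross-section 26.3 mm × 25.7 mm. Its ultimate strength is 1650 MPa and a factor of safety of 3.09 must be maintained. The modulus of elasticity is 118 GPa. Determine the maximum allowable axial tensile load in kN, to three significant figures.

σ_allow = 1650/3.09 = 534.0 MPa.
A = 26.3×25.7 = 675.9 mm².
F_allow = σ_allow × A = 534.0×675.9 = 360900 N.

F_allow = 361 kN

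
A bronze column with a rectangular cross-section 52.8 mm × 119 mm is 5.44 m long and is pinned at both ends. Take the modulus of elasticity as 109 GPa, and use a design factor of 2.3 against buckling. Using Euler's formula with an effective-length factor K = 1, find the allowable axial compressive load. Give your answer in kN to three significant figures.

P_allow = 23.1 kN

Buckling occurs about the weak axis: I_min = h·b³/12 = 119×52.8³/12 = 1.460×10^6 mm⁴ (b = 52.8 mm is the smaller dimension).
Effective length L_e = KL = 1×5.44 m = 5440 mm.
Euler critical load P_cr = π²EI/L_e² = π²×109000×1.460×10^6/5440² = 53060 N.
P_allow = P_cr/n = 53060/2.3 = 23070 N.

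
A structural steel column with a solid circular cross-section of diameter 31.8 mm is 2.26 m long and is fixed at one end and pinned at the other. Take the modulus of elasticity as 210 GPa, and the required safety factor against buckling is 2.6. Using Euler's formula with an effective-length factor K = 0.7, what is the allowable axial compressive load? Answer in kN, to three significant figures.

P_allow = 16.0 kN

I = πd⁴/64 = π×31.8⁴/64 = 50200 mm⁴.
Effective length L_e = KL = 0.7×2.26 m = 1582 mm.
Euler critical load P_cr = π²EI/L_e² = π²×210000×50200/1582² = 41570 N.
P_allow = P_cr/n = 41570/2.6 = 15990 N.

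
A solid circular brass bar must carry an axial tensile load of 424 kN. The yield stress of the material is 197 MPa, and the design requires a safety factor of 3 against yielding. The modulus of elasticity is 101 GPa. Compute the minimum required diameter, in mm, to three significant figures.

Allowable stress σ_allow = 197/3 = 65.67 MPa.
Required area A = F/σ_allow = 424000/65.67 = 6457 mm².
A = πd²/4 → d = √(4A/π) = 90.67 mm.

d = 90.7 mm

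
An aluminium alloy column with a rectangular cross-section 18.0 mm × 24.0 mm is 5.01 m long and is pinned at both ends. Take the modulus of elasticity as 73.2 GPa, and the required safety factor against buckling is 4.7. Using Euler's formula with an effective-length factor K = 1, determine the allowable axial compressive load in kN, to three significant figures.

Buckling occurs about the weak axis: I_min = h·b³/12 = 24.0×18.0³/12 = 11660 mm⁴ (b = 18.0 mm is the smaller dimension).
Effective length L_e = KL = 1×5.01 m = 5010 mm.
Euler critical load P_cr = π²EI/L_e² = π²×73200×11660/5010² = 335.7 N.
P_allow = P_cr/n = 335.7/4.7 = 71.43 N.

P_allow = 0.0714 kN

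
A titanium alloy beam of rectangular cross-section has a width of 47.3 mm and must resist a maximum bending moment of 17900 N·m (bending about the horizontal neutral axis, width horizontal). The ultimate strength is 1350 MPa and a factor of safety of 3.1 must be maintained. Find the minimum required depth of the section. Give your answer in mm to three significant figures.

h = 72.2 mm

σ_allow = 1350/3.1 = 435.5 MPa.
For a rectangular section σ = 6M/(bh²), so h² = 6M/(b σ_allow) = 6×1.7900×10^7/(47.3×435.5) = 5214 mm².
h = 72.21 mm.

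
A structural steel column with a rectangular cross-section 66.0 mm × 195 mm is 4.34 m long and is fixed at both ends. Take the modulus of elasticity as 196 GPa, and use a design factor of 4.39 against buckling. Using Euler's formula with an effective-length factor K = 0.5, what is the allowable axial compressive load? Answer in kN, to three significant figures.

P_allow = 437 kN

Buckling occurs about the weak axis: I_min = h·b³/12 = 195×66.0³/12 = 4.672×10^6 mm⁴ (b = 66.0 mm is the smaller dimension).
Effective length L_e = KL = 0.5×4.34 m = 2170 mm.
Euler critical load P_cr = π²EI/L_e² = π²×196000×4.672×10^6/2170² = 1.919×10^6 N.
P_allow = P_cr/n = 1.919×10^6/4.39 = 437200 N.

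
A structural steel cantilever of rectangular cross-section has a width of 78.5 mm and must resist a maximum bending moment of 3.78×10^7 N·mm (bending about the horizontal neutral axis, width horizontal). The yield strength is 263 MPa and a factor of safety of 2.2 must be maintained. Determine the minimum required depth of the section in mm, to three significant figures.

σ_allow = 263/2.2 = 119.5 MPa.
For a rectangular section σ = 6M/(bh²), so h² = 6M/(b σ_allow) = 6×3.7800×10^7/(78.5×119.5) = 24170 mm².
h = 155.5 mm.

h = 155 mm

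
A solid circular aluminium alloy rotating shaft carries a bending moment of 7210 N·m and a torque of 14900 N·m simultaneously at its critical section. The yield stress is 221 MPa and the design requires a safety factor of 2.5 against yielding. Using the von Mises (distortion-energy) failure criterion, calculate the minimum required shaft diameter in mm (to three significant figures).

σ_allow = σ_y/n = 221/2.5 = 88.40 MPa.
For a solid shaft σ_b = 32M/(πd³) and τ = 16T/(πd³), so the von Mises stress is σ' = (16/πd³)·√(4M²+3T²).
√(4M²+3T²) = √(4×(7.210×10^6)² + 3×(1.490×10^7)²) = 2.956×10^7 N·mm.
d³ = 16×2.956×10^7/(π×88.40) = 1.703×10^6 mm³.
d = 119.4 mm.

d = 119 mm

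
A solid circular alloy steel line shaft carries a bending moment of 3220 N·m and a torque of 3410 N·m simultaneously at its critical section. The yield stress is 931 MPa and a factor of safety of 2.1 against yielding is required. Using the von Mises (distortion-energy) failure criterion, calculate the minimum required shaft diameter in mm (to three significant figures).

σ_allow = σ_y/n = 931/2.1 = 443.3 MPa.
For a solid shaft σ_b = 32M/(πd³) and τ = 16T/(πd³), so the von Mises stress is σ' = (16/πd³)·√(4M²+3T²).
√(4M²+3T²) = √(4×(3.220×10^6)² + 3×(3.410×10^6)²) = 8.738×10^6 N·mm.
d³ = 16×8.738×10^6/(π×443.3) = 100400 mm³.
d = 46.48 mm.

d = 46.5 mm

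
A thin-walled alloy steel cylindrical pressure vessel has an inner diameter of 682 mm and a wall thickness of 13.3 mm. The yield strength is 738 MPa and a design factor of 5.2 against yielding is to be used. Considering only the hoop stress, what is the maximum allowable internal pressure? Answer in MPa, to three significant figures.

σ_allow = 738/5.2 = 141.9 MPa.
σ_h = pD/(2t) → p_allow = 2σ_allow t/D = 2×141.9×13.3/682 = 5.535 MPa.

p_allow = 5.54 MPa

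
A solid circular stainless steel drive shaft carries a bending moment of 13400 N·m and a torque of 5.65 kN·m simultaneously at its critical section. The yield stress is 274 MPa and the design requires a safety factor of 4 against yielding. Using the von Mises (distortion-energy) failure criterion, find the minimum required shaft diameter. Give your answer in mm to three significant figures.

σ_allow = σ_y/n = 274/4 = 68.50 MPa.
For a solid shaft σ_b = 32M/(πd³) and τ = 16T/(πd³), so the von Mises stress is σ' = (16/πd³)·√(4M²+3T²).
√(4M²+3T²) = √(4×(1.340×10^7)² + 3×(5.650×10^6)²) = 2.853×10^7 N·mm.
d³ = 16×2.853×10^7/(π×68.50) = 2.121×10^6 mm³.
d = 128.5 mm.

d = 128 mm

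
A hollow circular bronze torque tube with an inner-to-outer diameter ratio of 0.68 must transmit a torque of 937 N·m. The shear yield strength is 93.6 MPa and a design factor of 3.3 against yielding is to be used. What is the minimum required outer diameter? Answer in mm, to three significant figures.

τ_allow = 93.6/3.3 = 28.36 MPa.
For a hollow shaft τ = 16T/[πd_o³(1−k⁴)] with k = 0.68, so 1−k⁴ = 0.7862.
d_o³ = 16T/[π τ_allow (1−k⁴)] = 16×937000/(π×28.36×0.7862) = 214000 mm³.
d_o = 59.81 mm.

d_o = 59.8 mm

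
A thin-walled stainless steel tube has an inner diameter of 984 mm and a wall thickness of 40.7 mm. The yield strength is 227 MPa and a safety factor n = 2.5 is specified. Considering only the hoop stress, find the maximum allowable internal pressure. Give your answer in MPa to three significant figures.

p_allow = 7.51 MPa

σ_allow = 227/2.5 = 90.80 MPa.
σ_h = pD/(2t) → p_allow = 2σ_allow t/D = 2×90.80×40.7/984 = 7.511 MPa.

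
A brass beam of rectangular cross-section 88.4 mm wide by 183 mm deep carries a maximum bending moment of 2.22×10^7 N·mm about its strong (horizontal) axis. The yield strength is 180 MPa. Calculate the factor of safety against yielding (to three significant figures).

Section modulus S = bh²/6 = 88.4×183²/6 = 493400 mm³.
σ = M/S = 2.2200×10^7/493400 = 44.99 MPa.
n = 180/44.99 = 4.001.

n = 4.00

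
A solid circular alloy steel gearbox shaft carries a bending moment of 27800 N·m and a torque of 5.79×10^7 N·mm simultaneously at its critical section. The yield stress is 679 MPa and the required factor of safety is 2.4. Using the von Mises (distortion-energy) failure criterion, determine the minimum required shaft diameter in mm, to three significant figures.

d = 127 mm

σ_allow = σ_y/n = 679/2.4 = 282.9 MPa.
For a solid shaft σ_b = 32M/(πd³) and τ = 16T/(πd³), so the von Mises stress is σ' = (16/πd³)·√(4M²+3T²).
√(4M²+3T²) = √(4×(2.780×10^7)² + 3×(5.790×10^7)²) = 1.147×10^8 N·mm.
d³ = 16×1.147×10^8/(π×282.9) = 2.064×10^6 mm³.
d = 127.3 mm.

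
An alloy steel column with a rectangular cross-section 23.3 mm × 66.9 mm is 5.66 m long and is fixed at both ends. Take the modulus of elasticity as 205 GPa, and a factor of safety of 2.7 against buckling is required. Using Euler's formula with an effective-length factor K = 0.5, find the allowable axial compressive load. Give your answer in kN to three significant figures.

Buckling occurs about the weak axis: I_min = h·b³/12 = 66.9×23.3³/12 = 70520 mm⁴ (b = 23.3 mm is the smaller dimension).
Effective length L_e = KL = 0.5×5.66 m = 2830 mm.
Euler critical load P_cr = π²EI/L_e² = π²×205000×70520/2830² = 17820 N.
P_allow = P_cr/n = 17820/2.7 = 6598 N.

P_allow = 6.60 kN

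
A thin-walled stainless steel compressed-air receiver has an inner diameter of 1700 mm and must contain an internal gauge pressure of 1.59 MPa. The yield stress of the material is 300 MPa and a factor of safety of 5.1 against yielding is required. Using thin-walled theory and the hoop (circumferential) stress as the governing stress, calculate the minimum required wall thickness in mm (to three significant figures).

t = 23.0 mm

σ_allow = 300/5.1 = 58.82 MPa.
Hoop stress σ_h = pD/(2t), so t = pD/(2σ_allow) = 1.59×1700/(2×58.82) = 22.98 mm.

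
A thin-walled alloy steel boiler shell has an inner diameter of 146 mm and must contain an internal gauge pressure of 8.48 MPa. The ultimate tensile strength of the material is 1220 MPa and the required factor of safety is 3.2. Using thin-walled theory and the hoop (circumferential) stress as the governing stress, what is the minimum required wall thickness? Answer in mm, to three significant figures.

t = 1.62 mm

σ_allow = 1220/3.2 = 381.2 MPa.
Hoop stress σ_h = pD/(2t), so t = pD/(2σ_allow) = 8.48×146/(2×381.2) = 1.624 mm.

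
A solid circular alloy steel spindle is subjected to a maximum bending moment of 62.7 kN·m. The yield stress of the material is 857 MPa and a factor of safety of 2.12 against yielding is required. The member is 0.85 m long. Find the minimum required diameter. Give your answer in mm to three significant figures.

σ_allow = 857/2.12 = 404.2 MPa.
For a solid circular section σ = 32M/(πd³), so d³ = 32M/(π σ_allow) = 32×6.2700×10^7/(π×404.2) = 1.580×10^6 mm³.
d = 116.5 mm.

d = 116 mm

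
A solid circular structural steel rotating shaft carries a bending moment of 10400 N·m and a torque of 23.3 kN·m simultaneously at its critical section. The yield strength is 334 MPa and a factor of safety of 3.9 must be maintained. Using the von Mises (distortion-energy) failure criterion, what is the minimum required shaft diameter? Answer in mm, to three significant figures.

σ_allow = σ_y/n = 334/3.9 = 85.64 MPa.
For a solid shaft σ_b = 32M/(πd³) and τ = 16T/(πd³), so the von Mises stress is σ' = (16/πd³)·√(4M²+3T²).
√(4M²+3T²) = √(4×(1.040×10^7)² + 3×(2.330×10^7)²) = 4.540×10^7 N·mm.
d³ = 16×4.540×10^7/(π×85.64) = 2.700×10^6 mm³.
d = 139.2 mm.

d = 139 mm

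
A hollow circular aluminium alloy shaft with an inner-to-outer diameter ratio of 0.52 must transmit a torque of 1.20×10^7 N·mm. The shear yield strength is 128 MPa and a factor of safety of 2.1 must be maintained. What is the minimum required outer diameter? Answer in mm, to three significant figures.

τ_allow = 128/2.1 = 60.95 MPa.
For a hollow shaft τ = 16T/[πd_o³(1−k⁴)] with k = 0.52, so 1−k⁴ = 0.9269.
d_o³ = 16T/[π τ_allow (1−k⁴)] = 16×1.2000×10^7/(π×60.95×0.9269) = 1.082×10^6 mm³.
d_o = 102.7 mm.

d_o = 103 mm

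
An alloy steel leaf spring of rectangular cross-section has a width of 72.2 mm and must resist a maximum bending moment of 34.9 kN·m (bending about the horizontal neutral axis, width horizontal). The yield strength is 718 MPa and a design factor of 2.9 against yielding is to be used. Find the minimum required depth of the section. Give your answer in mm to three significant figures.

σ_allow = 718/2.9 = 247.6 MPa.
For a rectangular section σ = 6M/(bh²), so h² = 6M/(b σ_allow) = 6×3.4900×10^7/(72.2×247.6) = 11710 mm².
h = 108.2 mm.

h = 108 mm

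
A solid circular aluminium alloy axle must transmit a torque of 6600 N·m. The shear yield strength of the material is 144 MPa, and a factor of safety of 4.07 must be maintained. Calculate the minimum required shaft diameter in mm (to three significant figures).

Allowable shear stress τ_allow = 144/4.07 = 35.38 MPa.
For a solid shaft τ = 16T/(πd³), so d³ = 16T/(π τ_allow) = 16×6600000/(π×35.38) = 950000 mm³.
d = (950000)^(1/3) = 98.31 mm.

d = 98.3 mm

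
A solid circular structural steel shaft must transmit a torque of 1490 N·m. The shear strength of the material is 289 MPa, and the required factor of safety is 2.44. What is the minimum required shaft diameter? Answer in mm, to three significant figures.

d = 40.0 mm

Allowable shear stress τ_allow = 289/2.44 = 118.4 MPa.
For a solid shaft τ = 16T/(πd³), so d³ = 16T/(π τ_allow) = 16×1490000/(π×118.4) = 64070 mm³.
d = (64070)^(1/3) = 40.01 mm.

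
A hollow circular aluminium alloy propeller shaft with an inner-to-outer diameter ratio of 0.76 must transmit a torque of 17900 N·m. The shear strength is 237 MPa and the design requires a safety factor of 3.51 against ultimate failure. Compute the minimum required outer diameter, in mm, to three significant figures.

τ_allow = 237/3.51 = 67.52 MPa.
For a hollow shaft τ = 16T/[πd_o³(1−k⁴)] with k = 0.76, so 1−k⁴ = 0.6664.
d_o³ = 16T/[π τ_allow (1−k⁴)] = 16×1.7900×10^7/(π×67.52×0.6664) = 2.026×10^6 mm³.
d_o = 126.5 mm.

d_o = 127 mm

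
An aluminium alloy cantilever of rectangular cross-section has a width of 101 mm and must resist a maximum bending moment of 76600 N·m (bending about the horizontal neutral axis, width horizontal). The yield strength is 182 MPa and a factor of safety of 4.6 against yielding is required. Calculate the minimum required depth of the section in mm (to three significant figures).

h = 339 mm

σ_allow = 182/4.6 = 39.57 MPa.
For a rectangular section σ = 6M/(bh²), so h² = 6M/(b σ_allow) = 6×7.6600×10^7/(101×39.57) = 115000 mm².
h = 339.1 mm.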